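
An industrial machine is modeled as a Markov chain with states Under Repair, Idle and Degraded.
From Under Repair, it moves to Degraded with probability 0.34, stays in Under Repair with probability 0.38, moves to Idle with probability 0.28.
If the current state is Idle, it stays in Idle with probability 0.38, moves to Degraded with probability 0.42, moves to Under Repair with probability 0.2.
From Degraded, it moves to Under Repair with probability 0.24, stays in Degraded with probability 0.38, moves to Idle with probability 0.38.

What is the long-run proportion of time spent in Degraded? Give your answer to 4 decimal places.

Let the stationary distribution be π with π = πP and π_1 + π_2 + π_3 = 1.
π_1 = 0.38·π_1 + 0.2·π_2 + 0.24·π_3
π_2 = 0.28·π_1 + 0.38·π_2 + 0.38·π_3
Solving with the normalization constraint gives π = (0.2626, 0.3537, 0.3836).
So the stationary probability of Degraded is 0.3836.

0.3836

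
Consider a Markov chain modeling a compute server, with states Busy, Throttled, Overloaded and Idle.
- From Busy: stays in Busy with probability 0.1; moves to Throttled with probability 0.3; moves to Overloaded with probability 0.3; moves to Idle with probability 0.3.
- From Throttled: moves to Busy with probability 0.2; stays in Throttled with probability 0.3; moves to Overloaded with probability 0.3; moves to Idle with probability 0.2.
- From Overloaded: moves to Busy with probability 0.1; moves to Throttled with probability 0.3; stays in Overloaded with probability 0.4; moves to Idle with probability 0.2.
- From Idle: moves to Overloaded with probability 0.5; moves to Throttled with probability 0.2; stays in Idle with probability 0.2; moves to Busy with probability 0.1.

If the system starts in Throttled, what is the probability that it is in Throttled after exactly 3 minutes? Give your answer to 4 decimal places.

Propagate the distribution vector 3 minutes from Throttled.
After 0 minutes: (0.0000, 1.0000, 0.0000, 0.0000)
After 1 minute: (0.2000, 0.3000, 0.3000, 0.2000)
After 2 minutes: (0.1300, 0.2800, 0.3700, 0.2200)
After 3 minutes: (0.1280, 0.2780, 0.3810, 0.2130)
P(in Throttled after 3 minutes) = 0.2780

0.2780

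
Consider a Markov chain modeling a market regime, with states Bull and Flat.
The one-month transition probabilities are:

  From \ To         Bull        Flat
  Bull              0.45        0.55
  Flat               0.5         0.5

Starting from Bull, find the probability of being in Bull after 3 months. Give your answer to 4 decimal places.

Propagate the distribution vector 3 months from Bull.
After 0 months: (1.0000, 0.0000)
After 1 month: (0.4500, 0.5500)
After 2 months: (0.4775, 0.5225)
After 3 months: (0.4761, 0.5239)
P(in Bull after 3 months) = 0.4761

0.4761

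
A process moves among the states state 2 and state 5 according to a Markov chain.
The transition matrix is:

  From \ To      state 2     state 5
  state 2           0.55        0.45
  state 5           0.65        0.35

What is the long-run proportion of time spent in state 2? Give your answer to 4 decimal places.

0.5909

Let the stationary distribution be π with π = πP and π_1 + π_2 = 1.
π_1 = 0.55·π_1 + 0.65·π_2
Solving with the normalization constraint gives π = (0.5909, 0.4091).
So the stationary probability of state 2 is 0.5909.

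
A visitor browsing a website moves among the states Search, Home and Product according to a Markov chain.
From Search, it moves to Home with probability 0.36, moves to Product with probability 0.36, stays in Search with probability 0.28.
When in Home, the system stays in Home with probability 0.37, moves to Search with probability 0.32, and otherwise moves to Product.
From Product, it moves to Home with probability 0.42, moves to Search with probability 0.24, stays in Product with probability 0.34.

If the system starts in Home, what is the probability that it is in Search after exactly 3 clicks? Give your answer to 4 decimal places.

Propagate the distribution vector 3 clicks from Home.
After 0 clicks: (0.0000, 1.0000, 0.0000)
After 1 click: (0.3200, 0.3700, 0.3100)
After 2 clicks: (0.2824, 0.3823, 0.3353)
After 3 clicks: (0.2819, 0.3839, 0.3342)
P(in Search after 3 clicks) = 0.2819

0.2819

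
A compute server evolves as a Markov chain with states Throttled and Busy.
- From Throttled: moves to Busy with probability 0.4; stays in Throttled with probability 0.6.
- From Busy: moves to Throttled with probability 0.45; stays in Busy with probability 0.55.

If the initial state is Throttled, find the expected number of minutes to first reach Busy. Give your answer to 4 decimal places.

2.5000

Let t(s) be the expected number of minutes to first reach Busy from state s, with t(Busy) = 0. Conditioning on the first minute:
t(Throttled) = 1 + 0.6·t(Throttled)
Solving: t(Throttled) = 2.5000.
Expected minutes from Throttled to Busy: 2.5000.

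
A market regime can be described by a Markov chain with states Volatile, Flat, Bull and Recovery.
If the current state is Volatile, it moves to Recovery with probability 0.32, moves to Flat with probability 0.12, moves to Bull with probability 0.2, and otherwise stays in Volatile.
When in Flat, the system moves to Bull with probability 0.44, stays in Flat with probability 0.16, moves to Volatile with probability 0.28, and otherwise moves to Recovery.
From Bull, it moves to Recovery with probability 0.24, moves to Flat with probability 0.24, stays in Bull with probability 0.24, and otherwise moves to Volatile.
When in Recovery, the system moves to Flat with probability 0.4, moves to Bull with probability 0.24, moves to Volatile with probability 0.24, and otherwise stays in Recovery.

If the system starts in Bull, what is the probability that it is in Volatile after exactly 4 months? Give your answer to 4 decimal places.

0.2951

Propagate the distribution vector 4 months from Bull.
After 0 months: (0.0000, 0.0000, 1.0000, 0.0000)
After 1 month: (0.2800, 0.2400, 0.2400, 0.2400)
After 2 months: (0.2928, 0.2256, 0.2768, 0.2048)
After 3 months: (0.2952, 0.2196, 0.2734, 0.2118)
After 4 months: (0.2951, 0.2209, 0.2721, 0.2119)
P(in Volatile after 4 months) = 0.2951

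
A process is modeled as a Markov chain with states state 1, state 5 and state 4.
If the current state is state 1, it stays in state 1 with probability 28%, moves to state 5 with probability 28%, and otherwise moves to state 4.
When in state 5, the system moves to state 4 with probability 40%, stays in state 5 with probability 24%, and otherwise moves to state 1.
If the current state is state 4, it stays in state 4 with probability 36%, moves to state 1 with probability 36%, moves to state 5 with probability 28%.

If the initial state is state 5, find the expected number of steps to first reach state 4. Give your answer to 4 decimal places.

Let t(s) be the expected number of steps to first reach state 4 from state s, with t(state 4) = 0. Conditioning on the first step:
t(state 1) = 1 + 0.28·t(state 1) + 0.28·t(state 5)
t(state 5) = 1 + 0.36·t(state 1) + 0.24·t(state 5)
Solving: t(state 1) = 2.3297, t(state 5) = 2.4194.
Expected steps from state 5 to state 4: 2.4194.

2.4194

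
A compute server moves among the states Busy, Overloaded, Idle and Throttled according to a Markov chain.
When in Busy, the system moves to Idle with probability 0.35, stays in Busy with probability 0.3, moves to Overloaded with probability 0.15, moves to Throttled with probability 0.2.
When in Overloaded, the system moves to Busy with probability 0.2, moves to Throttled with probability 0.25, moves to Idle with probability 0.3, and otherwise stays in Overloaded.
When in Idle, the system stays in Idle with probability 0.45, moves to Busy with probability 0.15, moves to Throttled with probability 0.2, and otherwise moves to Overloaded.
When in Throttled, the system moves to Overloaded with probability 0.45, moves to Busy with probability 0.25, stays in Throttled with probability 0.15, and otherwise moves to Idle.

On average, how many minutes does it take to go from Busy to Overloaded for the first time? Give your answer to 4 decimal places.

4.4549

Let t(s) be the expected number of minutes to first reach Overloaded from state s, with t(Overloaded) = 0. Conditioning on the first minute:
t(Busy) = 1 + 0.3·t(Busy) + 0.35·t(Idle) + 0.2·t(Throttled)
t(Idle) = 1 + 0.15·t(Busy) + 0.45·t(Idle) + 0.2·t(Throttled)
t(Throttled) = 1 + 0.25·t(Busy) + 0.15·t(Idle) + 0.15·t(Throttled)
Solving: t(Busy) = 4.4549, t(Idle) = 4.2074, t(Throttled) = 3.2292.
Expected minutes from Busy to Overloaded: 4.4549.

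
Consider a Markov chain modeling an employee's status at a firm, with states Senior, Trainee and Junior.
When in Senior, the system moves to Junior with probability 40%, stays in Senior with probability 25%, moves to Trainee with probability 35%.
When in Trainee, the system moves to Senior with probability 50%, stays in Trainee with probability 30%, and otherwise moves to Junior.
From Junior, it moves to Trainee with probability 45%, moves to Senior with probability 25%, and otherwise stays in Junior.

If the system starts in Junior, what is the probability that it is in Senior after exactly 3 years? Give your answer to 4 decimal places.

0.3394

Propagate the distribution vector 3 years from Junior.
After 0 years: (0.0000, 0.0000, 1.0000)
After 1 year: (0.2500, 0.4500, 0.3000)
After 2 years: (0.3625, 0.3575, 0.2800)
After 3 years: (0.3394, 0.3601, 0.3005)
P(in Senior after 3 years) = 0.3394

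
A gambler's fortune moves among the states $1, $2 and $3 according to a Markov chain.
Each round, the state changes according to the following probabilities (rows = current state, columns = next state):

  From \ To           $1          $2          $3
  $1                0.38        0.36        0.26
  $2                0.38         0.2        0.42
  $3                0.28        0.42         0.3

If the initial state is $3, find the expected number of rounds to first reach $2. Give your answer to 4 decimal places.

Let t(s) be the expected number of rounds to first reach $2 from state s, with t($2) = 0. Conditioning on the first round:
t($1) = 1 + 0.38·t($1) + 0.26·t($3)
t($3) = 1 + 0.28·t($1) + 0.3·t($3)
Solving: t($1) = 2.6578, t($3) = 2.4917.
Expected rounds from $3 to $2: 2.4917.

2.4917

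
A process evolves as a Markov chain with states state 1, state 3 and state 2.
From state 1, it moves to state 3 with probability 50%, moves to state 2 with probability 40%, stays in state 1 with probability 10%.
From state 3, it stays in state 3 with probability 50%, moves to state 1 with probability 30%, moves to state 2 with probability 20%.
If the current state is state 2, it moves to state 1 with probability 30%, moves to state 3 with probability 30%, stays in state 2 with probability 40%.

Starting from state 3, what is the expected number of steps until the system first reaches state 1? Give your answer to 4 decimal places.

Let t(s) be the expected number of steps to first reach state 1 from state s, with t(state 1) = 0. Conditioning on the first step:
t(state 3) = 1 + 0.5·t(state 3) + 0.2·t(state 2)
t(state 2) = 1 + 0.3·t(state 3) + 0.4·t(state 2)
Solving: t(state 3) = 3.3333, t(state 2) = 3.3333.
Expected steps from state 3 to state 1: 3.3333.

3.3333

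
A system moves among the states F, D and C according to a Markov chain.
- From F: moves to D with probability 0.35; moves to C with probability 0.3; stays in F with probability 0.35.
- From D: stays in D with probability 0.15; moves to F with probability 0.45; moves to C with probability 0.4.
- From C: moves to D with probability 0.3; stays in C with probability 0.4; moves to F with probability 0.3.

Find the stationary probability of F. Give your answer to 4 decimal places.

Let the stationary distribution be π with π = πP and π_1 + π_2 + π_3 = 1.
π_1 = 0.35·π_1 + 0.45·π_2 + 0.3·π_3
π_2 = 0.35·π_1 + 0.15·π_2 + 0.3·π_3
Solving with the normalization constraint gives π = (0.3594, 0.2765, 0.3641).
So the stationary probability of F is 0.3594.

0.3594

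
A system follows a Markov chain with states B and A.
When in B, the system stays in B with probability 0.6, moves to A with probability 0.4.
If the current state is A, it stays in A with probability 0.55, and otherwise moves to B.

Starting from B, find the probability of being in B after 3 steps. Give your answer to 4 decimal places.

Propagate the distribution vector 3 steps from B.
After 0 steps: (1.0000, 0.0000)
After 1 step: (0.6000, 0.4000)
After 2 steps: (0.5400, 0.4600)
After 3 steps: (0.5310, 0.4690)
P(in B after 3 steps) = 0.5310

0.5310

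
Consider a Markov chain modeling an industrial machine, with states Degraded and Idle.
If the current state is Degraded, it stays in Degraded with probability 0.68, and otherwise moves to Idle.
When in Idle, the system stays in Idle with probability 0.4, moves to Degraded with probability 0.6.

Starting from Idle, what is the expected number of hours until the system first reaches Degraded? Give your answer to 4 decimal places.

1.6667

Let t(s) be the expected number of hours to first reach Degraded from state s, with t(Degraded) = 0. Conditioning on the first hour:
t(Idle) = 1 + 0.4·t(Idle)
Solving: t(Idle) = 1.6667.
Expected hours from Idle to Degraded: 1.6667.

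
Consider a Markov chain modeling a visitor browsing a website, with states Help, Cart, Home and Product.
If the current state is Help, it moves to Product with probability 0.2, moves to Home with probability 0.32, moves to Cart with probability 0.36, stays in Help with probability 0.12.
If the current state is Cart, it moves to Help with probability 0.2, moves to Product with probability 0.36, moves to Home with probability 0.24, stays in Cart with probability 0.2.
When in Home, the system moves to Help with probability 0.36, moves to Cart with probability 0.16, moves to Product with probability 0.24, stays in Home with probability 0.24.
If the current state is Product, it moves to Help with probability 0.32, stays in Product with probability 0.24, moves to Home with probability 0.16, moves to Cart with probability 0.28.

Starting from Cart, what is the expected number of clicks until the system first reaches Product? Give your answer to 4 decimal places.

Let t(s) be the expected number of clicks to first reach Product from state s, with t(Product) = 0. Conditioning on the first click:
t(Help) = 1 + 0.12·t(Help) + 0.36·t(Cart) + 0.32·t(Home)
t(Cart) = 1 + 0.2·t(Help) + 0.2·t(Cart) + 0.24·t(Home)
t(Home) = 1 + 0.36·t(Help) + 0.16·t(Cart) + 0.24·t(Home)
Solving: t(Help) = 3.9511, t(Cart) = 3.4093, t(Home) = 3.9051.
Expected clicks from Cart to Product: 3.4093.

3.4093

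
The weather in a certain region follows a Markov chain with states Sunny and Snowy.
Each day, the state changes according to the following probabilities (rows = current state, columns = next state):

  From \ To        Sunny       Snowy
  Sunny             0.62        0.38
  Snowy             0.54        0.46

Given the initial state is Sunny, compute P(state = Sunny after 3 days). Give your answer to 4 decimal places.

0.5872

Propagate the distribution vector 3 days from Sunny.
After 0 days: (1.0000, 0.0000)
After 1 day: (0.6200, 0.3800)
After 2 days: (0.5896, 0.4104)
After 3 days: (0.5872, 0.4128)
P(in Sunny after 3 days) = 0.5872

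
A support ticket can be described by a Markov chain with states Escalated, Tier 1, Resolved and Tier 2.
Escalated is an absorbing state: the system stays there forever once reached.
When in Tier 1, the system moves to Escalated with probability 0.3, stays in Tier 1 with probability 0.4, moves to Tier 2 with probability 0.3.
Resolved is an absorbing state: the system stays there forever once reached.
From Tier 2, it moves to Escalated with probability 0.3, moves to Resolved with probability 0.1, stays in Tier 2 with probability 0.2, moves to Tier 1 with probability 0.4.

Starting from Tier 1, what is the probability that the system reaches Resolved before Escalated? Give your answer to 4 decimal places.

Let h(s) be the probability of absorption at Resolved starting from transient state s. Then h(Resolved) = 1 and h(Escalated) = 0. By first-step analysis:
h(Tier 1) = 0.3·0 + 0.4·h(Tier 1) + 0.3·h(Tier 2)
h(Tier 2) = 0.3·0 + 0.4·h(Tier 1) + 0.1·1 + 0.2·h(Tier 2)
Solving: h(Tier 1) = 0.0833, h(Tier 2) = 0.1667.
Starting from Tier 1, the probability is 0.0833.

0.0833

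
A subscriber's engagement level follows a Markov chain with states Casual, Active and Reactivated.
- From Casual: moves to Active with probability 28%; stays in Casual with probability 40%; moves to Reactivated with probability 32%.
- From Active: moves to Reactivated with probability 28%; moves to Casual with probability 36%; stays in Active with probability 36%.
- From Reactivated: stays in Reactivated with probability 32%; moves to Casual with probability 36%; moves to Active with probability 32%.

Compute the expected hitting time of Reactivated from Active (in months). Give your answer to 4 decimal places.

Let t(s) be the expected number of months to first reach Reactivated from state s, with t(Reactivated) = 0. Conditioning on the first month:
t(Casual) = 1 + 0.4·t(Casual) + 0.28·t(Active)
t(Active) = 1 + 0.36·t(Casual) + 0.36·t(Active)
Solving: t(Casual) = 3.2486, t(Active) = 3.3898.
Expected months from Active to Reactivated: 3.3898.

3.3898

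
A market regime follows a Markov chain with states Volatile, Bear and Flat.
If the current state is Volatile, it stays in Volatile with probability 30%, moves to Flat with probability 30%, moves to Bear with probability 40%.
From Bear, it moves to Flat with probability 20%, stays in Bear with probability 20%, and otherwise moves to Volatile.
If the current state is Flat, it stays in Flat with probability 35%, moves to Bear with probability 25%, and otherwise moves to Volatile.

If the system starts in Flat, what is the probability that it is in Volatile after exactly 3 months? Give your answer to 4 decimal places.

0.4185

Propagate the distribution vector 3 months from Flat.
After 0 months: (0.0000, 0.0000, 1.0000)
After 1 month: (0.4000, 0.2500, 0.3500)
After 2 months: (0.4100, 0.2975, 0.2925)
After 3 months: (0.4185, 0.2966, 0.2849)
P(in Volatile after 3 months) = 0.4185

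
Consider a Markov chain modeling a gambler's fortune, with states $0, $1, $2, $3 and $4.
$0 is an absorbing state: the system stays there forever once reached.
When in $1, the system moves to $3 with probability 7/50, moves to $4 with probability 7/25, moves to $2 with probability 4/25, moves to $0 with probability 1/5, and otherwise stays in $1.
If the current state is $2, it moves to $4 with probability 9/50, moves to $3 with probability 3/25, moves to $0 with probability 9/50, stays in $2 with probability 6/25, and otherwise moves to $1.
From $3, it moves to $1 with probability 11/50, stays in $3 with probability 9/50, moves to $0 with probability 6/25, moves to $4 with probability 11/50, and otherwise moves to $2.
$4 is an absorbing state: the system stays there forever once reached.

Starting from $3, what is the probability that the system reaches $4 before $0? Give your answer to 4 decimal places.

0.5069

Let h(s) be the probability of absorption at $4 starting from transient state s. Then h($4) = 1 and h($0) = 0. By first-step analysis:
h($1) = 0.2·0 + 0.22·h($1) + 0.16·h($2) + 0.14·h($3) + 0.28·1
h($2) = 0.18·0 + 0.28·h($1) + 0.24·h($2) + 0.12·h($3) + 0.18·1
h($3) = 0.24·0 + 0.22·h($1) + 0.14·h($2) + 0.18·h($3) + 0.22·1
Solving: h($1) = 0.5571, h($2) = 0.5221, h($3) = 0.5069.
Starting from $3, the probability is 0.5069.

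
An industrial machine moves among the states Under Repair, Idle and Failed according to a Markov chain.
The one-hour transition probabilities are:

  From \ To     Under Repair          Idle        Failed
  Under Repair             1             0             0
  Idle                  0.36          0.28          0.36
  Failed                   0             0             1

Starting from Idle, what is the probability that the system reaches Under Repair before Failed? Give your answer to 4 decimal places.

0.5000

Let h(s) be the probability of absorption at Under Repair starting from transient state s. Then h(Under Repair) = 1 and h(Failed) = 0. By first-step analysis:
h(Idle) = 0.36·1 + 0.28·h(Idle) + 0.36·0
Solving: h(Idle) = 0.5000.
Starting from Idle, the probability is 0.5000.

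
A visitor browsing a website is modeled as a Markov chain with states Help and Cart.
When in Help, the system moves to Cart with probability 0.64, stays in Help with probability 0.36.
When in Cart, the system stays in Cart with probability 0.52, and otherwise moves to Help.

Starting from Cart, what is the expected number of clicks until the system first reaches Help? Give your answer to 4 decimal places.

Let t(s) be the expected number of clicks to first reach Help from state s, with t(Help) = 0. Conditioning on the first click:
t(Cart) = 1 + 0.52·t(Cart)
Solving: t(Cart) = 2.0833.
Expected clicks from Cart to Help: 2.0833.

2.0833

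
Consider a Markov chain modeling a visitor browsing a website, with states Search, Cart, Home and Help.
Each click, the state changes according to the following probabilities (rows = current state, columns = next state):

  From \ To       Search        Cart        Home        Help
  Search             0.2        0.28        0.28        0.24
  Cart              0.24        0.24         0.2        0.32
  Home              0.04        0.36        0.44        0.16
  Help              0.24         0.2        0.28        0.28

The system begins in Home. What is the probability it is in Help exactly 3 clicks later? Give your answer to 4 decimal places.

Propagate the distribution vector 3 clicks from Home.
After 0 clicks: (0.0000, 0.0000, 1.0000, 0.0000)
After 1 click: (0.0400, 0.3600, 0.4400, 0.1600)
After 2 clicks: (0.1504, 0.2880, 0.3216, 0.2400)
After 3 clicks: (0.1697, 0.2750, 0.3084, 0.2469)
P(in Help after 3 clicks) = 0.2469

0.2469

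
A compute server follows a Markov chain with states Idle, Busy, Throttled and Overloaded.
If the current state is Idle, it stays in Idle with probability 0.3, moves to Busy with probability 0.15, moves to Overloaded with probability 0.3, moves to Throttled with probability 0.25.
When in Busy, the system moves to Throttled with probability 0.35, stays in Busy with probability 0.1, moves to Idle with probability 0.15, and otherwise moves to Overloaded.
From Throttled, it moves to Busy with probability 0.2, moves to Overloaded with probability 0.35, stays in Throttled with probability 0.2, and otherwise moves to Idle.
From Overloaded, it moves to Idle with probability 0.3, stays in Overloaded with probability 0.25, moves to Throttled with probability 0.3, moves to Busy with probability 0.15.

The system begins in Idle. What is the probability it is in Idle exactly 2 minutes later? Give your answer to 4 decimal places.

0.2650

Propagate the distribution vector 2 minutes from Idle.
After 0 minutes: (1.0000, 0.0000, 0.0000, 0.0000)
After 1 minute: (0.3000, 0.1500, 0.2500, 0.3000)
After 2 minutes: (0.2650, 0.1550, 0.2675, 0.3125)
P(in Idle after 2 minutes) = 0.2650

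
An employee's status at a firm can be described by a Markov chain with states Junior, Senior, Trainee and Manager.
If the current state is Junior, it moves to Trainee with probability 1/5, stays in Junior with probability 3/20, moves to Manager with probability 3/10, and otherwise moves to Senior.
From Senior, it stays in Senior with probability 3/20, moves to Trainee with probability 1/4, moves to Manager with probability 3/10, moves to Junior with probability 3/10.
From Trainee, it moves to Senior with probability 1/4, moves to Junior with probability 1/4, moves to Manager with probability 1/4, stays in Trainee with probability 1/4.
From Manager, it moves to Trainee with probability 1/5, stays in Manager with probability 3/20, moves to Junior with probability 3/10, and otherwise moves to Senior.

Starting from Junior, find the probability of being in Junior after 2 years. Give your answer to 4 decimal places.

Propagate the distribution vector 2 years from Junior.
After 0 years: (1.0000, 0.0000, 0.0000, 0.0000)
After 1 year: (0.1500, 0.3500, 0.2000, 0.3000)
After 2 years: (0.2675, 0.2600, 0.2275, 0.2450)
P(in Junior after 2 years) = 0.2675

0.2675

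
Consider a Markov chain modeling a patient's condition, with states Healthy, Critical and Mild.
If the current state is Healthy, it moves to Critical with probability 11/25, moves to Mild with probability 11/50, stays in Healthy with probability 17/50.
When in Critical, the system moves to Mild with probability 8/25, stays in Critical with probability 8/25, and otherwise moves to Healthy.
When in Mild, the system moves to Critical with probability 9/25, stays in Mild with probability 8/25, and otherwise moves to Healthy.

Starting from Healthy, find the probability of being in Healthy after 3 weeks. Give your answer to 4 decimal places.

0.3417

Propagate the distribution vector 3 weeks from Healthy.
After 0 weeks: (1.0000, 0.0000, 0.0000)
After 1 week: (0.3400, 0.4400, 0.2200)
After 2 weeks: (0.3444, 0.3696, 0.2860)
After 3 weeks: (0.3417, 0.3728, 0.2856)
P(in Healthy after 3 weeks) = 0.3417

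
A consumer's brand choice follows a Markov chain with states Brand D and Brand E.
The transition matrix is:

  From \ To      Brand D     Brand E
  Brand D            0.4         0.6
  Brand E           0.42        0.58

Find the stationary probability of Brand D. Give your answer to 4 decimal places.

Let the stationary distribution be π with π = πP and π_1 + π_2 = 1.
π_1 = 0.4·π_1 + 0.42·π_2
Solving with the normalization constraint gives π = (0.4118, 0.5882).
So the stationary probability of Brand D is 0.4118.

0.4118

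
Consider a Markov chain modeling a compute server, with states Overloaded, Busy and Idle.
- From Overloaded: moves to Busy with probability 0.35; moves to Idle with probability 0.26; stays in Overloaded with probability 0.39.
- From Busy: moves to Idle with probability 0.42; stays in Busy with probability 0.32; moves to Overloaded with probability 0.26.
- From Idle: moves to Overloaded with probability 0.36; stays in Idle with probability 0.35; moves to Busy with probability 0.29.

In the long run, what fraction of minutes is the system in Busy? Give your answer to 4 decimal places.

0.3199

Let the stationary distribution be π with π = πP and π_1 + π_2 + π_3 = 1.
π_1 = 0.39·π_1 + 0.26·π_2 + 0.36·π_3
π_2 = 0.35·π_1 + 0.32·π_2 + 0.29·π_3
Solving with the normalization constraint gives π = (0.3382, 0.3199, 0.3420).
So the stationary probability of Busy is 0.3199.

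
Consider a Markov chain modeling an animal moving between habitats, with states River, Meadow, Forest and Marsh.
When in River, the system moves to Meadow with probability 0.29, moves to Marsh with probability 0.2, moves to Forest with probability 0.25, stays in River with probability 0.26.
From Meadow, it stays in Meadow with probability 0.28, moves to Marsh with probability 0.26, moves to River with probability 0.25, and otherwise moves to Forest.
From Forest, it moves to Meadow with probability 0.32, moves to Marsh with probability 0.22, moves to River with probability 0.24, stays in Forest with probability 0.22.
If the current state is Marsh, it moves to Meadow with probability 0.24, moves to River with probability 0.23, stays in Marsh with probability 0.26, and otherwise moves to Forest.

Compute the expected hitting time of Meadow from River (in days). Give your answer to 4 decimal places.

Let t(s) be the expected number of days to first reach Meadow from state s, with t(Meadow) = 0. Conditioning on the first day:
t(River) = 1 + 0.26·t(River) + 0.25·t(Forest) + 0.2·t(Marsh)
t(Forest) = 1 + 0.24·t(River) + 0.22·t(Forest) + 0.22·t(Marsh)
t(Marsh) = 1 + 0.23·t(River) + 0.27·t(Forest) + 0.26·t(Marsh)
Solving: t(River) = 3.4903, t(Forest) = 3.3922, t(Marsh) = 3.6739.
Expected days from River to Meadow: 3.4903.

3.4903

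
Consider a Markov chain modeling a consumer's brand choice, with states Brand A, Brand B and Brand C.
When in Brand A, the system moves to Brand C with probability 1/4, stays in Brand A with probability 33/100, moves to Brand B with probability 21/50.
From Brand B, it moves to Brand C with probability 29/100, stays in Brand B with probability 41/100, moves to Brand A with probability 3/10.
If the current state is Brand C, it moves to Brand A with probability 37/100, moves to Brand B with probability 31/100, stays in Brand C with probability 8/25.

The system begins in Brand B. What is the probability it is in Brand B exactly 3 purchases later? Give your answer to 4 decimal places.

Propagate the distribution vector 3 purchases from Brand B.
After 0 purchases: (0.0000, 1.0000, 0.0000)
After 1 purchase: (0.3000, 0.4100, 0.2900)
After 2 purchases: (0.3293, 0.3840, 0.2867)
After 3 purchases: (0.3299, 0.3846, 0.2854)
P(in Brand B after 3 purchases) = 0.3846

0.3846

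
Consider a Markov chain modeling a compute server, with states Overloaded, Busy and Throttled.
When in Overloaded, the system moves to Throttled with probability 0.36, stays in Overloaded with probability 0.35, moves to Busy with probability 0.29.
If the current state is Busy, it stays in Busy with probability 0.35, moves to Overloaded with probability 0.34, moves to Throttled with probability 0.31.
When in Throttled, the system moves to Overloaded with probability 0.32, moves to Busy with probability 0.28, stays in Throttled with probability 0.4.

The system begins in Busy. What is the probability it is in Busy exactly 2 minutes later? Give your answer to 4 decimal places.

0.3079

Sum over the intermediate state after 1 minute:
P = P(Busy→Overloaded)·P(Overloaded→Busy) + P(Busy→Busy)·P(Busy→Busy) + P(Busy→Throttled)·P(Throttled→Busy)
  = 0.34×0.29 + 0.35×0.35 + 0.31×0.28
  = 0.0986 + 0.1225 + 0.0868 = 0.3079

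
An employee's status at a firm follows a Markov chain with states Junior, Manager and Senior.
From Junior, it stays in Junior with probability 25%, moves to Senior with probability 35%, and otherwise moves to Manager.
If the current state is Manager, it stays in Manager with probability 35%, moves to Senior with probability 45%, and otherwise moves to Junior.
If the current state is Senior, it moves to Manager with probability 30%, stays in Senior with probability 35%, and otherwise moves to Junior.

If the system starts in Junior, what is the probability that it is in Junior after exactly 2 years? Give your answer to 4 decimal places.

0.2650

Sum over the intermediate state after 1 year:
P = P(Junior→Junior)·P(Junior→Junior) + P(Junior→Manager)·P(Manager→Junior) + P(Junior→Senior)·P(Senior→Junior)
  = 0.25×0.25 + 0.4×0.2 + 0.35×0.35
  = 0.0625 + 0.0800 + 0.1225 = 0.2650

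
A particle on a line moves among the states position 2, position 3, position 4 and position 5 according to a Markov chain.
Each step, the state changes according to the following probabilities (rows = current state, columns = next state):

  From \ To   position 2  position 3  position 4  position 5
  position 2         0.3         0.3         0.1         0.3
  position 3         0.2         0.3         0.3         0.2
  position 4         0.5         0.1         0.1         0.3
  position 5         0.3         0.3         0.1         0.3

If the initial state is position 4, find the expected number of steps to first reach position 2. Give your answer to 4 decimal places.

2.5949

Let t(s) be the expected number of steps to first reach position 2 from state s, with t(position 2) = 0. Conditioning on the first step:
t(position 3) = 1 + 0.3·t(position 3) + 0.3·t(position 4) + 0.2·t(position 5)
t(position 4) = 1 + 0.1·t(position 3) + 0.1·t(position 4) + 0.3·t(position 5)
t(position 5) = 1 + 0.3·t(position 3) + 0.1·t(position 4) + 0.3·t(position 5)
Solving: t(position 3) = 3.4810, t(position 4) = 2.5949, t(position 5) = 3.2911.
Expected steps from position 4 to position 2: 2.5949.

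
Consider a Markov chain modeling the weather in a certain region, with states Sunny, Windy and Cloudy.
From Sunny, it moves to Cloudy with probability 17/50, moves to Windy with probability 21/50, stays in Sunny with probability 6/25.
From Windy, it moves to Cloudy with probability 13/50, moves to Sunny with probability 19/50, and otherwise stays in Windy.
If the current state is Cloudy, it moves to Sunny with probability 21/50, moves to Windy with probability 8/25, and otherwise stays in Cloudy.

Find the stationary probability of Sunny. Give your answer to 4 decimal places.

0.3434

Let the stationary distribution be π with π = πP and π_1 + π_2 + π_3 = 1.
π_1 = 0.24·π_1 + 0.38·π_2 + 0.42·π_3
π_2 = 0.42·π_1 + 0.36·π_2 + 0.32·π_3
Solving with the normalization constraint gives π = (0.3434, 0.3691, 0.2875).
So the stationary probability of Sunny is 0.3434.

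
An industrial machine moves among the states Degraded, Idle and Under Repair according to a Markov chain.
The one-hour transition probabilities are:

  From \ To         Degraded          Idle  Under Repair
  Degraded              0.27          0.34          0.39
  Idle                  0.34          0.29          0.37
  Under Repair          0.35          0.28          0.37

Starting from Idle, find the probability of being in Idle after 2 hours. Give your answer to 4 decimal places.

Sum over the intermediate state after 1 hour:
P = P(Idle→Degraded)·P(Degraded→Idle) + P(Idle→Idle)·P(Idle→Idle) + P(Idle→Under Repair)·P(Under Repair→Idle)
  = 0.34×0.34 + 0.29×0.29 + 0.37×0.28
  = 0.1156 + 0.0841 + 0.1036 = 0.3033

0.3033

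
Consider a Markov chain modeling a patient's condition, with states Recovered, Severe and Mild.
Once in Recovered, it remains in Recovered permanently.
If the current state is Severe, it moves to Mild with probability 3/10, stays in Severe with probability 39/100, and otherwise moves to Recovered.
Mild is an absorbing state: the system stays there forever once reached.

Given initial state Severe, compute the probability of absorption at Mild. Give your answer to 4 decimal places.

Let h(s) be the probability of absorption at Mild starting from transient state s. Then h(Mild) = 1 and h(Recovered) = 0. By first-step analysis:
h(Severe) = 0.31·0 + 0.39·h(Severe) + 0.3·1
Solving: h(Severe) = 0.4918.
Starting from Severe, the probability is 0.4918.

0.4918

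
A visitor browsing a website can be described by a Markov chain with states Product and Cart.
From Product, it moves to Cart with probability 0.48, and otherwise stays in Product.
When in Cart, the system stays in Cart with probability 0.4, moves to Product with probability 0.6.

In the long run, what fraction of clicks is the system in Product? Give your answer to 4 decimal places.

0.5556

Let the stationary distribution be π with π = πP and π_1 + π_2 = 1.
π_1 = 0.52·π_1 + 0.6·π_2
Solving with the normalization constraint gives π = (0.5556, 0.4444).
So the stationary probability of Product is 0.5556.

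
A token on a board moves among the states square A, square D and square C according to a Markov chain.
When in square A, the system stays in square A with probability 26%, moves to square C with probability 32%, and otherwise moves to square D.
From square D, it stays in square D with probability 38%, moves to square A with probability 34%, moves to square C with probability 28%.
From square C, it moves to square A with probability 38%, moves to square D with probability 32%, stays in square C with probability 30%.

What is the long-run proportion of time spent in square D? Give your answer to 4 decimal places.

0.3751

Let the stationary distribution be π with π = πP and π_1 + π_2 + π_3 = 1.
π_1 = 0.26·π_1 + 0.34·π_2 + 0.38·π_3
π_2 = 0.42·π_1 + 0.38·π_2 + 0.32·π_3
Solving with the normalization constraint gives π = (0.3259, 0.3751, 0.2990).
So the stationary probability of square D is 0.3751.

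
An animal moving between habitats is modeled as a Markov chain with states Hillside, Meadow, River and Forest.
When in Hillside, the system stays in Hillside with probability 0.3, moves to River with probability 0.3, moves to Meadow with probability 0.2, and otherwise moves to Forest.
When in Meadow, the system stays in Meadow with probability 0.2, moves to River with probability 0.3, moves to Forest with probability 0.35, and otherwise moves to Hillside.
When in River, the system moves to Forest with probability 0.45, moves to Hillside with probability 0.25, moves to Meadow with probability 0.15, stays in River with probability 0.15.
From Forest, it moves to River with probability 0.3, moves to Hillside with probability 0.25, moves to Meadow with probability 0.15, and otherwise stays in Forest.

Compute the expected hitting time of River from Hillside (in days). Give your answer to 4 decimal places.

3.3333

Let t(s) be the expected number of days to first reach River from state s, with t(River) = 0. Conditioning on the first day:
t(Hillside) = 1 + 0.3·t(Hillside) + 0.2·t(Meadow) + 0.2·t(Forest)
t(Meadow) = 1 + 0.15·t(Hillside) + 0.2·t(Meadow) + 0.35·t(Forest)
t(Forest) = 1 + 0.25·t(Hillside) + 0.15·t(Meadow) + 0.3·t(Forest)
Solving: t(Hillside) = 3.3333, t(Meadow) = 3.3333, t(Forest) = 3.3333.
Expected days from Hillside to River: 3.3333.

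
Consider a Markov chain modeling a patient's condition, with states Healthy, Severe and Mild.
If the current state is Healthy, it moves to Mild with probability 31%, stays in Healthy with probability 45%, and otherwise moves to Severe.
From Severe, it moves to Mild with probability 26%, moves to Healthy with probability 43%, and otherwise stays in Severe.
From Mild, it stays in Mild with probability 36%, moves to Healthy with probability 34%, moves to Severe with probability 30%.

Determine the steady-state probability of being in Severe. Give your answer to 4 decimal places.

Let the stationary distribution be π with π = πP and π_1 + π_2 + π_3 = 1.
π_1 = 0.45·π_1 + 0.43·π_2 + 0.34·π_3
π_2 = 0.24·π_1 + 0.31·π_2 + 0.3·π_3
Solving with the normalization constraint gives π = (0.4102, 0.2782, 0.3117).
So the stationary probability of Severe is 0.2782.

0.2782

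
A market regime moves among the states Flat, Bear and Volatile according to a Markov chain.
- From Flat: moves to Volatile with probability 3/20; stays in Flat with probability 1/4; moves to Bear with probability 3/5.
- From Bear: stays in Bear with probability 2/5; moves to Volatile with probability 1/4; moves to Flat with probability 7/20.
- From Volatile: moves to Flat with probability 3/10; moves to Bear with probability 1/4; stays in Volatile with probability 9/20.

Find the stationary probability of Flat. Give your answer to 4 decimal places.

0.3057

Let the stationary distribution be π with π = πP and π_1 + π_2 + π_3 = 1.
π_1 = 0.25·π_1 + 0.35·π_2 + 0.3·π_3
π_2 = 0.6·π_1 + 0.4·π_2 + 0.25·π_3
Solving with the normalization constraint gives π = (0.3057, 0.4200, 0.2743).
So the stationary probability of Flat is 0.3057.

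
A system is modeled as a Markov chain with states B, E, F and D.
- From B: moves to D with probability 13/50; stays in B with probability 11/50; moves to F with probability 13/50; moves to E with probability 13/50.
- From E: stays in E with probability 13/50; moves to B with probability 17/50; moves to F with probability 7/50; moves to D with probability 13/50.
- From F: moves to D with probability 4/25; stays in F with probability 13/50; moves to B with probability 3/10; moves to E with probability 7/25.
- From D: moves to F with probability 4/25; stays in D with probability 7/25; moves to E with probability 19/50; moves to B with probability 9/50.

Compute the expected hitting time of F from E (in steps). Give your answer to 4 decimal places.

Let t(s) be the expected number of steps to first reach F from state s, with t(F) = 0. Conditioning on the first step:
t(B) = 1 + 0.22·t(B) + 0.26·t(E) + 0.26·t(D)
t(E) = 1 + 0.34·t(B) + 0.26·t(E) + 0.26·t(D)
t(D) = 1 + 0.18·t(B) + 0.38·t(E) + 0.28·t(D)
Solving: t(B) = 5.0391, t(E) = 5.6438, t(D) = 5.6273.
Expected steps from E to F: 5.6438.

5.6438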